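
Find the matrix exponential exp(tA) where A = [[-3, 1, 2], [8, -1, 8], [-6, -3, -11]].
A has Jordan form J = [[-5, 1, 0], [0, -5, 0], [0, 0, -5]] with A = PJP^{-1}, so e^{tA} = P e^{tJ} P^{-1}.

For a Jordan block J_k(λ), e^{tJ_k(λ)} = e^{λt} · (I + tN + t^2 N^2/2! + ... + t^{k-1} N^{k-1}/(k-1)!) where N is the nilpotent superdiagonal part.

Assembling the blocks and conjugating back gives the entries of e^{tA} as shown above.

e^{tA} = [[(2*t + 1)*e^{-5*t}, t*e^{-5*t}, 2*t*e^{-5*t}], [8*t*e^{-5*t}, (4*t + 1)*e^{-5*t}, 8*t*e^{-5*t}], [-6*t*e^{-5*t}, -3*t*e^{-5*t}, (1 - 6*t)*e^{-5*t}]]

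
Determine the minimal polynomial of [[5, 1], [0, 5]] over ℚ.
The characteristic polynomial factors as (x - 5)^2. The minimal polynomial is ∏(x - λ)^{k_λ} where k_λ is the size of the largest Jordan block at λ.

For λ = 5: rank(A - 5I) = 1, and the largest Jordan block has size 2 (the smallest k with rank((A - 5I)^k) = rank((A - 5I)^(k+1))).

So m_A(x) = (x - 5)^2.

m_A(x) = (x - 5)^2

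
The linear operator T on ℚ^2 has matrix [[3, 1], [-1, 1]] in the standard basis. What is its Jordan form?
The characteristic polynomial is det(xI - A) = (x - 2)^2, so the eigenvalues are 2 (algebraic multiplicity 2).

For λ = 2: rank(A - 2I) = 1, rank((A - 2I)^2) = 0. The eigenspace has dimension 2 - 1 = 1, so there is 1 Jordan block; the rank sequence gives block sizes [2].

Assembling the blocks gives the Jordan form J above.

J = [[2, 1], [0, 2]]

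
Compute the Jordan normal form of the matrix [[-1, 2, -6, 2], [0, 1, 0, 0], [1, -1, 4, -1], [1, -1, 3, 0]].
J = [[1, 1, 0, 0], [0, 1, 0, 0], [0, 0, 1, 0], [0, 0, 0, 1]]

The characteristic polynomial is det(xI - A) = (x - 1)^4, so the eigenvalues are 1 (algebraic multiplicity 4).

For λ = 1: rank(A - I) = 1, rank((A - I)^2) = 0. The eigenspace has dimension 4 - 1 = 3, so there are 3 Jordan blocks; the rank sequence gives block sizes [2, 1, 1].

Assembling the blocks gives the Jordan form J above.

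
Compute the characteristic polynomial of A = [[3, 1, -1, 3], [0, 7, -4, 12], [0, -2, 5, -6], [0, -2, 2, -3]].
xI - A = [[x - 3, -1, 1, -3], [0, x - 7, 4, -12], [0, 2, x - 5, 6], [0, 2, -2, x + 3]].

Expanding det(xI - A) along the first row:
det(xI - A) = + (x - 3)·det([[x - 7, 4, -12], [2, x - 5, 6], [2, -2, x + 3]]) - (-1)·det([[0, 4, -12], [0, x - 5, 6], [0, -2, x + 3]]) + (1)·det([[0, x - 7, -12], [0, 2, 6], [0, 2, x + 3]]) - (-3)·det([[0, x - 7, 4], [0, 2, x - 5], [0, 2, -2]]).

Evaluating gives χ_A(x) = x^4 - 12x^3 + 54x^2 - 108x + 81 = (x - 3)^4.

χ_A(x) = (x - 3)^4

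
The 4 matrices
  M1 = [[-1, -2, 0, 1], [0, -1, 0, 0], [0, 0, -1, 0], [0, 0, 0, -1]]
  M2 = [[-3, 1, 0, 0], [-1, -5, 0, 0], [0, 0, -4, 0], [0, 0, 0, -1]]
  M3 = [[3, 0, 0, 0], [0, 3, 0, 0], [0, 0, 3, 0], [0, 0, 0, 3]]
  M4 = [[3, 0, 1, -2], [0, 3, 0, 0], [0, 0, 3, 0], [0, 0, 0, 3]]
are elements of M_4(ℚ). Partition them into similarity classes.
4 classes: {M1}, {M2}, {M3}, {M4}

Characteristic polynomials: χ_{M1} = (x + 1)^4, χ_{M2} = (x + 1)(x + 4)^3, χ_{M3} = (x - 3)^4, χ_{M4} = (x - 3)^4.

{M1}: invariant factors x + 1, x + 1, (x + 1)^2.

{M2}: invariant factors x + 4, (x + 1)(x + 4)^2.

{M3}: invariant factors x - 3, x - 3, x - 3, x - 3.

{M4}: invariant factors x - 3, x - 3, (x - 3)^2.

Matrices are similar if and only if their invariant-factor lists agree; the partition into similarity classes is {M1}, {M2}, {M3}, {M4}.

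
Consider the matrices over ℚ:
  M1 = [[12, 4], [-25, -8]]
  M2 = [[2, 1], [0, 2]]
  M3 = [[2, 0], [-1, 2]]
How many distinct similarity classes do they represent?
Characteristic polynomials: χ_{M1} = (x - 2)^2, χ_{M2} = (x - 2)^2, χ_{M3} = (x - 2)^2.

{M1, M2, M3}: invariant factors (x - 2)^2.

Matrices are similar if and only if their invariant-factor lists agree; the partition into similarity classes is {M1, M2, M3}.

1 class: {M1, M2, M3}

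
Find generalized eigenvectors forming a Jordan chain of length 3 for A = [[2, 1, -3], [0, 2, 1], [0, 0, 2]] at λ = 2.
v_1 = [[2, -1, 1]]^T, v_2 = [[-4, 1, 0]]^T, v_3 = [[1, 0, 0]]^T

We seek v_1 ∈ ker((A - 2I)^3) \ ker((A - 2I)^2), then set v_{i+1} = (A - 2I) v_i.

One such chain is v_1 = [[2, -1, 1]]^T, v_2 = [[-4, 1, 0]]^T, v_3 = [[1, 0, 0]]^T. Check: (A - 2I) v_3 = [[0, 0, 0]]^T = 0.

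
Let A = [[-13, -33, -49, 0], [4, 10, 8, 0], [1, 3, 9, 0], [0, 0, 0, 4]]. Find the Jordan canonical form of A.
J = [[-2, 0, 0, 0], [0, 4, 1, 0], [0, 0, 4, 0], [0, 0, 0, 4]]

The characteristic polynomial is det(xI - A) = (x - 4)^3(x + 2), so the eigenvalues are -2 (algebraic multiplicity 1), 4 (algebraic multiplicity 3).

For λ = -2: algebraic multiplicity 1 gives one 1×1 block.

For λ = 4: rank(A - 4I) = 2, rank((A - 4I)^2) = 1. The eigenspace has dimension 4 - 2 = 2, so there are 2 Jordan blocks; the rank sequence gives block sizes [2, 1].

Assembling the blocks gives the Jordan form J above.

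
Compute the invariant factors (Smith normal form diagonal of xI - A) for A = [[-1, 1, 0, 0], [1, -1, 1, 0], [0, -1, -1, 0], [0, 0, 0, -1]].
The Jordan structure of A has elementary divisors (x + 1)^3, (x + 1). Arranging the block sizes at each eigenvalue in decreasing order and taking row products gives the invariant factors.

Invariant factors (smallest first, each dividing the next): x + 1, (x + 1)^3.

Check: the last factor (x + 1)^3 is the minimal polynomial, and the product (x + 1)^4 is the characteristic polynomial.

x + 1, (x + 1)^3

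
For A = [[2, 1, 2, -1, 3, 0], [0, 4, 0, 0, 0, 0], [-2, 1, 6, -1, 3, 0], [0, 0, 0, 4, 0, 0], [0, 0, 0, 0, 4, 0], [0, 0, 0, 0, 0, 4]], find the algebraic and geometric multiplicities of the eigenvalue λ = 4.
algebraic multiplicity 6, geometric multiplicity 5

The characteristic polynomial is (x - 4)^6, so the factor x - 4 appears with exponent 6: the algebraic multiplicity is 6.

rank(A - 4I) = 1, so the eigenspace has dimension 6 - 1 = 5: the geometric multiplicity is 5.

Since 5 < 6, A is not diagonalizable.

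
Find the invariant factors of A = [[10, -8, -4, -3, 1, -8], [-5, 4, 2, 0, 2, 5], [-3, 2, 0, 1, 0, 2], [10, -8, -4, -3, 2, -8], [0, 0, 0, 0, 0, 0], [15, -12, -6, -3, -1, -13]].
The Jordan structure of A has elementary divisors (x + 1), (x + 1), x^3, x. Arranging the block sizes at each eigenvalue in decreasing order and taking row products gives the invariant factors.

Invariant factors (smallest first, each dividing the next): x(x + 1), x^3(x + 1).

Check: the last factor x^3(x + 1) is the minimal polynomial, and the product x^4(x + 1)^2 is the characteristic polynomial.

x(x + 1), x^3(x + 1)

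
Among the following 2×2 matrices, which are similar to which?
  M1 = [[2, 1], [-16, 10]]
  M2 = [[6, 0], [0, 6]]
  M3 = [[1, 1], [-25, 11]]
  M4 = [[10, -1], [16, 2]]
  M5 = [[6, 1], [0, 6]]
Characteristic polynomials: χ_{M1} = (x - 6)^2, χ_{M2} = (x - 6)^2, χ_{M3} = (x - 6)^2, χ_{M4} = (x - 6)^2, χ_{M5} = (x - 6)^2.

{M1, M3, M4, M5}: invariant factors (x - 6)^2.

{M2}: invariant factors x - 6, x - 6.

Matrices are similar if and only if their invariant-factor lists agree; the partition into similarity classes is {M1, M3, M4, M5}, {M2}.

2 classes: {M1, M3, M4, M5}, {M2}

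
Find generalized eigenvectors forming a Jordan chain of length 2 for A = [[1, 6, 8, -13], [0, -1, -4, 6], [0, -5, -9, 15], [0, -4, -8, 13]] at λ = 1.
v_1 = [[-1, 1, 1, 1]]^T, v_2 = [[1, 0, 0, 0]]^T

We seek v_1 ∈ ker((A - I)^2) \ ker(A - I), then set v_{i+1} = (A - I) v_i.

One such chain is v_1 = [[-1, 1, 1, 1]]^T, v_2 = [[1, 0, 0, 0]]^T. Check: (A - I) v_2 = [[0, 0, 0, 0]]^T = 0.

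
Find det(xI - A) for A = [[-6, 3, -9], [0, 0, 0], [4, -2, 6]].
xI - A = [[x + 6, -3, 9], [0, x, 0], [-4, 2, x - 6]].

Expanding det(xI - A) along the first row:
det(xI - A) = + (x + 6)·det([[x, 0], [2, x - 6]]) - (-3)·det([[0, 0], [-4, x - 6]]) + (9)·det([[0, x], [-4, 2]]).

Evaluating gives χ_A(x) = x^3.

χ_A(x) = x^3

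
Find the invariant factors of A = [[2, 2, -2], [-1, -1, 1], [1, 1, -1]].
The Jordan structure of A has elementary divisors x^2, x. Arranging the block sizes at each eigenvalue in decreasing order and taking row products gives the invariant factors.

Invariant factors (smallest first, each dividing the next): x, x^2.

Check: the last factor x^2 is the minimal polynomial, and the product x^3 is the characteristic polynomial.

x, x^2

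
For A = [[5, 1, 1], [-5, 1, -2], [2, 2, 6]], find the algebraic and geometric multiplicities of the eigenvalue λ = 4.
algebraic multiplicity 3, geometric multiplicity 1

The characteristic polynomial is (x - 4)^3, so the factor x - 4 appears with exponent 3: the algebraic multiplicity is 3.

rank(A - 4I) = 2, so the eigenspace has dimension 3 - 2 = 1: the geometric multiplicity is 1.

Since 1 < 3, A is not diagonalizable.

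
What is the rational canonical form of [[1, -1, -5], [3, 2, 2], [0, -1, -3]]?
The invariant factors of A (the non-unit diagonal entries of the Smith normal form of xI - A over ℚ[x]) are x^3 - 2x - 2, each dividing the next. The characteristic polynomial is their product, x^3 - 2x - 2.

The rational canonical form is the block-diagonal matrix of companion matrices C(f_i):
R = [[0, 0, 2], [1, 0, 2], [0, 1, 0]].

Note the characteristic polynomial does not split into linear factors over ℚ, so A has no Jordan form over ℚ; the rational canonical form exists over any field.

R = [[0, 0, 2], [1, 0, 2], [0, 1, 0]]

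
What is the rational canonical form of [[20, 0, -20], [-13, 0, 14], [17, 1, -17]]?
The invariant factors of A (the non-unit diagonal entries of the Smith normal form of xI - A over ℚ[x]) are (x - 5)(x^2 + 2x - 4), each dividing the next. The characteristic polynomial is their product, (x - 5)(x^2 + 2x - 4).

The rational canonical form is the block-diagonal matrix of companion matrices C(f_i):
R = [[0, 0, -20], [1, 0, 14], [0, 1, 3]].

Note the characteristic polynomial does not split into linear factors over ℚ, so A has no Jordan form over ℚ; the rational canonical form exists over any field.

R = [[0, 0, -20], [1, 0, 14], [0, 1, 3]]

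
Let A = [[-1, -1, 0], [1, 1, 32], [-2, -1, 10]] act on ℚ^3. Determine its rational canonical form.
R = [[0, 0, 32], [1, 0, -32], [0, 1, 10]]

The invariant factors of A (the non-unit diagonal entries of the Smith normal form of xI - A over ℚ[x]) are (x - 4)^2(x - 2), each dividing the next. The characteristic polynomial is their product, (x - 4)^2(x - 2).

The rational canonical form is the block-diagonal matrix of companion matrices C(f_i):
R = [[0, 0, 32], [1, 0, -32], [0, 1, 10]].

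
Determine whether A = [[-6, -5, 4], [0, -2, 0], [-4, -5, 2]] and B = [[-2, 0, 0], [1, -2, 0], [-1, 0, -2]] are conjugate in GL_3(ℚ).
Two matrices over a field are similar if and only if they have the same invariant factors.

Both A and B have characteristic polynomial (x + 2)^3 and minimal polynomial (x + 2)^2. Computing further, both have invariant factors x + 2, (x + 2)^2. Hence A and B are similar.

Yes.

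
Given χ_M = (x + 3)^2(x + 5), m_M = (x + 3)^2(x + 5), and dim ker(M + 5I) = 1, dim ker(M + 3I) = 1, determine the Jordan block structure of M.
λ = -5: algebraic multiplicity 1 (exponent in χ_M), largest block size 1 (exponent in m_M), 1 block (geometric multiplicity). This forces block sizes [1].
λ = -3: algebraic multiplicity 2 (exponent in χ_M), largest block size 2 (exponent in m_M), 1 block (geometric multiplicity). This forces block sizes [2].

Jordan blocks: (-5, 1), (-3, 2)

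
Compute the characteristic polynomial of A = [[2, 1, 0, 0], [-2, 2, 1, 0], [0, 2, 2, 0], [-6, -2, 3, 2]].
χ_A(x) = (x - 2)^4

xI - A = [[x - 2, -1, 0, 0], [2, x - 2, -1, 0], [0, -2, x - 2, 0], [6, 2, -3, x - 2]].

Expanding det(xI - A) along the first row:
det(xI - A) = + (x - 2)·det([[x - 2, -1, 0], [-2, x - 2, 0], [2, -3, x - 2]]) - (-1)·det([[2, -1, 0], [0, x - 2, 0], [6, -3, x - 2]]) + (0)·det([[2, x - 2, 0], [0, -2, 0], [6, 2, x - 2]]) - (0)·det([[2, x - 2, -1], [0, -2, x - 2], [6, 2, -3]]).

Evaluating gives χ_A(x) = x^4 - 8x^3 + 24x^2 - 32x + 16 = (x - 2)^4.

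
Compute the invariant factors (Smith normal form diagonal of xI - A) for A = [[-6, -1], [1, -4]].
(x + 5)^2

The Jordan structure of A has elementary divisors (x + 5)^2. Arranging the block sizes at each eigenvalue in decreasing order and taking row products gives the invariant factors.

Invariant factors (smallest first, each dividing the next): (x + 5)^2.

Check: the last factor (x + 5)^2 is the minimal polynomial, and the product (x + 5)^2 is the characteristic polynomial.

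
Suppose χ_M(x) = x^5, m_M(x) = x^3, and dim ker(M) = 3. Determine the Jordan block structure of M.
λ = 0: algebraic multiplicity 5 (exponent in χ_M), largest block size 3 (exponent in m_M), 3 blocks (geometric multiplicity). These force block sizes [3, 1, 1].

Jordan blocks: (0, 3), (0, 1), (0, 1)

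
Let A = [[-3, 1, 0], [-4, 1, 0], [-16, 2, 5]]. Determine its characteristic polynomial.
χ_A(x) = (x - 5)(x + 1)^2

xI - A = [[x + 3, -1, 0], [4, x - 1, 0], [16, -2, x - 5]].

Expanding det(xI - A) along the first row:
det(xI - A) = + (x + 3)·det([[x - 1, 0], [-2, x - 5]]) - (-1)·det([[4, 0], [16, x - 5]]) + (0)·det([[4, x - 1], [16, -2]]).

Evaluating gives χ_A(x) = x^3 - 3x^2 - 9x - 5 = (x - 5)(x + 1)^2.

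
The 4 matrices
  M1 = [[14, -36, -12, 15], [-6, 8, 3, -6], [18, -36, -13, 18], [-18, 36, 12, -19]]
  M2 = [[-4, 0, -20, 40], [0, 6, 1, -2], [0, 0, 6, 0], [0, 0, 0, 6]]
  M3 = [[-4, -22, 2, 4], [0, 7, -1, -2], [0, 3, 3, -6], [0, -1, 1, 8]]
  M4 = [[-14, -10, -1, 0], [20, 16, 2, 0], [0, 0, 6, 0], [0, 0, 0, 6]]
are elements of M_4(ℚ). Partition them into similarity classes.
2 classes: {M1}, {M2, M3, M4}

Characteristic polynomials: χ_{M1} = (x + 1)^2(x + 4)^2, χ_{M2} = (x - 6)^3(x + 4), χ_{M3} = (x - 6)^3(x + 4), χ_{M4} = (x - 6)^3(x + 4).

{M1}: invariant factors (x + 1)(x + 4), (x + 1)(x + 4).

{M2, M3, M4}: invariant factors x - 6, (x - 6)^2(x + 4).

Matrices are similar if and only if their invariant-factor lists agree; the partition into similarity classes is {M1}, {M2, M3, M4}.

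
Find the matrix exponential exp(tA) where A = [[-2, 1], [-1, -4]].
e^{tA} = [[(t + 1)*e^{-3*t}, t*e^{-3*t}], [-t*e^{-3*t}, (1 - t)*e^{-3*t}]]

A has Jordan form J = [[-3, 1], [0, -3]] with A = PJP^{-1}, so e^{tA} = P e^{tJ} P^{-1}.

For a Jordan block J_k(λ), e^{tJ_k(λ)} = e^{λt} · (I + tN + t^2 N^2/2! + ... + t^{k-1} N^{k-1}/(k-1)!) where N is the nilpotent superdiagonal part.

Assembling the blocks and conjugating back gives the entries of e^{tA} as shown above.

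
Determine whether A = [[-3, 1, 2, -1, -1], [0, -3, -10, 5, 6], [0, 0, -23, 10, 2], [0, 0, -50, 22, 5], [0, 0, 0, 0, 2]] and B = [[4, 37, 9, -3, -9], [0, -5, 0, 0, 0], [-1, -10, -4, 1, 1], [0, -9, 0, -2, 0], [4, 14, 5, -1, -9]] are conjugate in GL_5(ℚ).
No.

trace(A) = -5 but trace(B) = -16. The trace is a similarity invariant, so A and B are not similar.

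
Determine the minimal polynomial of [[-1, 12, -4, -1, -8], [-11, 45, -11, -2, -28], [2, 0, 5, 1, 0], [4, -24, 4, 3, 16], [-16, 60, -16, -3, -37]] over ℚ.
The characteristic polynomial factors as (x - 3)^5. The minimal polynomial is ∏(x - λ)^{k_λ} where k_λ is the size of the largest Jordan block at λ.

For λ = 3: rank(A - 3I) = 2, and the largest Jordan block has size 2 (the smallest k with rank((A - 3I)^k) = rank((A - 3I)^(k+1))).

So m_A(x) = (x - 3)^2.

m_A(x) = (x - 3)^2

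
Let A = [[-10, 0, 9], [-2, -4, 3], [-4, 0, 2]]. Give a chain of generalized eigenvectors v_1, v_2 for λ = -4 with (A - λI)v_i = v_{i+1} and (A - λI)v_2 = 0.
v_1 = [[4, 3, 3]]^T, v_2 = [[3, 1, 2]]^T

We seek v_1 ∈ ker((A + 4I)^2) \ ker(A + 4I), then set v_{i+1} = (A + 4I) v_i.

One such chain is v_1 = [[4, 3, 3]]^T, v_2 = [[3, 1, 2]]^T. Check: (A + 4I) v_2 = [[0, 0, 0]]^T = 0.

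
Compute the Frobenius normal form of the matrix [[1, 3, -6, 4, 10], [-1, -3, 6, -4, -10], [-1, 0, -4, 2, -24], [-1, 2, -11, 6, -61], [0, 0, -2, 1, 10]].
R = [[0, 0, 0, 0, 0], [1, 0, 0, 0, -36], [0, 1, 0, 0, -60], [0, 0, 1, 0, -13], [0, 0, 0, 1, 10]]

The invariant factors of A (the non-unit diagonal entries of the Smith normal form of xI - A over ℚ[x]) are x(x - 6)^2(x + 1)^2, each dividing the next. The characteristic polynomial is their product, x(x - 6)^2(x + 1)^2.

The rational canonical form is the block-diagonal matrix of companion matrices C(f_i):
R = [[0, 0, 0, 0, 0], [1, 0, 0, 0, -36], [0, 1, 0, 0, -60], [0, 0, 1, 0, -13], [0, 0, 0, 1, 10]].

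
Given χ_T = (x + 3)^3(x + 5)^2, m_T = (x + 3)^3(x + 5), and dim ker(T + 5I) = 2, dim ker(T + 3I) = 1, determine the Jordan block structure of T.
Jordan blocks: (-5, 1), (-5, 1), (-3, 3)

λ = -5: algebraic multiplicity 2 (exponent in χ_T), largest block size 1 (exponent in m_T), 2 blocks (geometric multiplicity). These force block sizes [1, 1].
λ = -3: algebraic multiplicity 3 (exponent in χ_T), largest block size 3 (exponent in m_T), 1 block (geometric multiplicity). This forces block sizes [3].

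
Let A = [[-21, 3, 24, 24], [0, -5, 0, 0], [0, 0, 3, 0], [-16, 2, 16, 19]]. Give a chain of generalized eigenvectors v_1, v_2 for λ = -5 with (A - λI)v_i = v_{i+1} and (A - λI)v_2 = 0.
v_1 = [[0, 1, 0, 0]]^T, v_2 = [[3, 0, 0, 2]]^T

We seek v_1 ∈ ker((A + 5I)^2) \ ker(A + 5I), then set v_{i+1} = (A + 5I) v_i.

One such chain is v_1 = [[0, 1, 0, 0]]^T, v_2 = [[3, 0, 0, 2]]^T. Check: (A + 5I) v_2 = [[0, 0, 0, 0]]^T = 0.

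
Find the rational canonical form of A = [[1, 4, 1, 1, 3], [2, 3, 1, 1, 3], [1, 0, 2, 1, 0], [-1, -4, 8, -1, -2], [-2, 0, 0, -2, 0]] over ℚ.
The invariant factors of A (the non-unit diagonal entries of the Smith normal form of xI - A over ℚ[x]) are (x - 4)(x + 1), (x - 4)(x + 1)^2, each dividing the next. The characteristic polynomial is their product, (x - 4)^2(x + 1)^3.

The rational canonical form is the block-diagonal matrix of companion matrices C(f_i):
R = [[0, 4, 0, 0, 0], [1, 3, 0, 0, 0], [0, 0, 0, 0, 4], [0, 0, 1, 0, 7], [0, 0, 0, 1, 2]].

R = [[0, 4, 0, 0, 0], [1, 3, 0, 0, 0], [0, 0, 0, 0, 4], [0, 0, 1, 0, 7], [0, 0, 0, 1, 2]]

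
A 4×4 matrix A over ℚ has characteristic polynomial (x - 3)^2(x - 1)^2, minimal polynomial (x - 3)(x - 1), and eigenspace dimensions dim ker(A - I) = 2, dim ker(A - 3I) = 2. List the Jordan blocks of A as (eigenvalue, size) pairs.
Jordan blocks: (1, 1), (1, 1), (3, 1), (3, 1)

λ = 1: algebraic multiplicity 2 (exponent in χ_A), largest block size 1 (exponent in m_A), 2 blocks (geometric multiplicity). These force block sizes [1, 1].
λ = 3: algebraic multiplicity 2 (exponent in χ_A), largest block size 1 (exponent in m_A), 2 blocks (geometric multiplicity). These force block sizes [1, 1].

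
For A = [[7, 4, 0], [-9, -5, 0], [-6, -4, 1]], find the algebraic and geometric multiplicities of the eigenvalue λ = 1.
The characteristic polynomial is (x - 1)^3, so the factor x - 1 appears with exponent 3: the algebraic multiplicity is 3.

rank(A - I) = 1, so the eigenspace has dimension 3 - 1 = 2: the geometric multiplicity is 2.

Since 2 < 3, A is not diagonalizable.

algebraic multiplicity 3, geometric multiplicity 2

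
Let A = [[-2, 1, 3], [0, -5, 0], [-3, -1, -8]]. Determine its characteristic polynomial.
χ_A(x) = (x + 5)^3

xI - A = [[x + 2, -1, -3], [0, x + 5, 0], [3, 1, x + 8]].

Expanding det(xI - A) along the first row:
det(xI - A) = + (x + 2)·det([[x + 5, 0], [1, x + 8]]) - (-1)·det([[0, 0], [3, x + 8]]) + (-3)·det([[0, x + 5], [3, 1]]).

Evaluating gives χ_A(x) = x^3 + 15x^2 + 75x + 125 = (x + 5)^3.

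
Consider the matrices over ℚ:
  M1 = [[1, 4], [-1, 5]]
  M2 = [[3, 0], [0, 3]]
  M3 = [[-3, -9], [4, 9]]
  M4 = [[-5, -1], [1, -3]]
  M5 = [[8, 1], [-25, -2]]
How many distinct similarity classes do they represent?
Characteristic polynomials: χ_{M1} = (x - 3)^2, χ_{M2} = (x - 3)^2, χ_{M3} = (x - 3)^2, χ_{M4} = (x + 4)^2, χ_{M5} = (x - 3)^2.

{M1, M3, M5}: invariant factors (x - 3)^2.

{M2}: invariant factors x - 3, x - 3.

{M4}: invariant factors (x + 4)^2.

Matrices are similar if and only if their invariant-factor lists agree; the partition into similarity classes is {M1, M3, M5}, {M2}, {M4}.

3 classes: {M1, M3, M5}, {M2}, {M4}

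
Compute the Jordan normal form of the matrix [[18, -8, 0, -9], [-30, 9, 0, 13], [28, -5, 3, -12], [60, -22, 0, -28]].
J = [[-2, 1, 0, 0], [0, -2, 0, 0], [0, 0, 3, 1], [0, 0, 0, 3]]

The characteristic polynomial is det(xI - A) = (x - 3)^2(x + 2)^2, so the eigenvalues are -2 (algebraic multiplicity 2), 3 (algebraic multiplicity 2).

For λ = -2: rank(A + 2I) = 3, rank((A + 2I)^2) = 2. The eigenspace has dimension 4 - 3 = 1, so there is 1 Jordan block; the rank sequence gives block sizes [2].

For λ = 3: rank(A - 3I) = 3, rank((A - 3I)^2) = 2. The eigenspace has dimension 4 - 3 = 1, so there is 1 Jordan block; the rank sequence gives block sizes [2].

Assembling the blocks gives the Jordan form J above.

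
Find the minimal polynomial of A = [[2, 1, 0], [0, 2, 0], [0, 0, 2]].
The characteristic polynomial factors as (x - 2)^3. The minimal polynomial is ∏(x - λ)^{k_λ} where k_λ is the size of the largest Jordan block at λ.

For λ = 2: rank(A - 2I) = 1, and the largest Jordan block has size 2 (the smallest k with rank((A - 2I)^k) = rank((A - 2I)^(k+1))).

So m_A(x) = (x - 2)^2.

m_A(x) = (x - 2)^2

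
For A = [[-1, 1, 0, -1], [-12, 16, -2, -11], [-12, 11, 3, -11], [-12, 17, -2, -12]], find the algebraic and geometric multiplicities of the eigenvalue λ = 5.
The characteristic polynomial is (x - 5)(x - 3)(x + 1)^2, so the factor x - 5 appears with exponent 1: the algebraic multiplicity is 1.

rank(A - 5I) = 3, so the eigenspace has dimension 4 - 3 = 1: the geometric multiplicity is 1.

algebraic multiplicity 1, geometric multiplicity 1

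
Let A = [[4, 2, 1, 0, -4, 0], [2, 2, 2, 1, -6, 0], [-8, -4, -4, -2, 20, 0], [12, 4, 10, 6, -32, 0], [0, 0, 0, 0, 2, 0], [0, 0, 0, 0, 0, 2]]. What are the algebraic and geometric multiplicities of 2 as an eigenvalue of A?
The characteristic polynomial is (x - 2)^6, so the factor x - 2 appears with exponent 6: the algebraic multiplicity is 6.

rank(A - 2I) = 2, so the eigenspace has dimension 6 - 2 = 4: the geometric multiplicity is 4.

Since 4 < 6, A is not diagonalizable.

algebraic multiplicity 6, geometric multiplicity 4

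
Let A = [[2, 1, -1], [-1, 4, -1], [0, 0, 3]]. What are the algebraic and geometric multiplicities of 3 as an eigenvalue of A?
The characteristic polynomial is (x - 3)^3, so the factor x - 3 appears with exponent 3: the algebraic multiplicity is 3.

rank(A - 3I) = 1, so the eigenspace has dimension 3 - 1 = 2: the geometric multiplicity is 2.

Since 2 < 3, A is not diagonalizable.

algebraic multiplicity 3, geometric multiplicity 2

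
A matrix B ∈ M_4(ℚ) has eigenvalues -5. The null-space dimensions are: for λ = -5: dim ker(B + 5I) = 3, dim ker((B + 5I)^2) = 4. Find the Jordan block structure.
Jordan blocks: (-5, 2), (-5, 1), (-5, 1)

λ = -5: successive nullity increments [3, 1] count blocks of size ≥ k; block sizes are [2, 1, 1].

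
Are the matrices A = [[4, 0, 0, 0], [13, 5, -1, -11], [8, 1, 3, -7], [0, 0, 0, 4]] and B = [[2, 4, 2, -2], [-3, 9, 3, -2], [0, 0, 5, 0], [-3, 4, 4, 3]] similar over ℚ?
trace(A) = 16 but trace(B) = 19. The trace is a similarity invariant, so A and B are not similar.

No.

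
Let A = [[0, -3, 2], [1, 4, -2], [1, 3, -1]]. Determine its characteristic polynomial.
xI - A = [[x, 3, -2], [-1, x - 4, 2], [-1, -3, x + 1]].

Expanding det(xI - A) along the first row:
det(xI - A) = + (x)·det([[x - 4, 2], [-3, x + 1]]) - (3)·det([[-1, 2], [-1, x + 1]]) + (-2)·det([[-1, x - 4], [-1, -3]]).

Evaluating gives χ_A(x) = x^3 - 3x^2 + 3x - 1 = (x - 1)^3.

χ_A(x) = (x - 1)^3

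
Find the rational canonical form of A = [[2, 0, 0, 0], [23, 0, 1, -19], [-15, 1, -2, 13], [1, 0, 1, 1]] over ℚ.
The invariant factors of A (the non-unit diagonal entries of the Smith normal form of xI - A over ℚ[x]) are x - 2, (x - 2)^2(x + 5), each dividing the next. The characteristic polynomial is their product, (x - 2)^3(x + 5).

The rational canonical form is the block-diagonal matrix of companion matrices C(f_i):
R = [[2, 0, 0, 0], [0, 0, 0, -20], [0, 1, 0, 16], [0, 0, 1, -1]].

R = [[2, 0, 0, 0], [0, 0, 0, -20], [0, 1, 0, 16], [0, 0, 1, -1]]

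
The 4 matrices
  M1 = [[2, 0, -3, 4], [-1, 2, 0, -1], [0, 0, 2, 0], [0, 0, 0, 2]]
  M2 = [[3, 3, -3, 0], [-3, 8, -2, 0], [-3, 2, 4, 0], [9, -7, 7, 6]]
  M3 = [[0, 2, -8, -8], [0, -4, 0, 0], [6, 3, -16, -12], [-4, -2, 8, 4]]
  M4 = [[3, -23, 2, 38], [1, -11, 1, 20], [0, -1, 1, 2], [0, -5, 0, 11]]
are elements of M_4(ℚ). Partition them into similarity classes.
Characteristic polynomials: χ_{M1} = (x - 2)^4, χ_{M2} = (x - 6)^3(x - 3), χ_{M3} = (x + 4)^4, χ_{M4} = (x - 1)^4.

{M1}: invariant factors x - 2, (x - 2)^3.

{M2}: invariant factors x - 6, (x - 6)^2(x - 3).

{M3}: invariant factors x + 4, x + 4, (x + 4)^2.

{M4}: invariant factors x - 1, (x - 1)^3.

Matrices are similar if and only if their invariant-factor lists agree; the partition into similarity classes is {M1}, {M2}, {M3}, {M4}.

4 classes: {M1}, {M2}, {M3}, {M4}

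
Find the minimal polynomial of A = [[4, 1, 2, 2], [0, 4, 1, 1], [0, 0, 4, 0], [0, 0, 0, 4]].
The characteristic polynomial factors as (x - 4)^4. The minimal polynomial is ∏(x - λ)^{k_λ} where k_λ is the size of the largest Jordan block at λ.

For λ = 4: rank(A - 4I) = 2, and the largest Jordan block has size 3 (the smallest k with rank((A - 4I)^k) = rank((A - 4I)^(k+1))).

So m_A(x) = (x - 4)^3.

m_A(x) = (x - 4)^3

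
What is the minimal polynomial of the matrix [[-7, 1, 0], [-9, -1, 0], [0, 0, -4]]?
The characteristic polynomial factors as (x + 4)^3. The minimal polynomial is ∏(x - λ)^{k_λ} where k_λ is the size of the largest Jordan block at λ.

For λ = -4: rank(A + 4I) = 1, and the largest Jordan block has size 2 (the smallest k with rank((A + 4I)^k) = rank((A + 4I)^(k+1))).

So m_A(x) = (x + 4)^2.

m_A(x) = (x + 4)^2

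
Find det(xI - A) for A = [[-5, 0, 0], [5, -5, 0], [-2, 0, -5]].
χ_A(x) = (x + 5)^3

xI - A = [[x + 5, 0, 0], [-5, x + 5, 0], [2, 0, x + 5]].

Expanding det(xI - A) along the first row:
det(xI - A) = + (x + 5)·det([[x + 5, 0], [0, x + 5]]) - (0)·det([[-5, 0], [2, x + 5]]) + (0)·det([[-5, x + 5], [2, 0]]).

Evaluating gives χ_A(x) = x^3 + 15x^2 + 75x + 125 = (x + 5)^3.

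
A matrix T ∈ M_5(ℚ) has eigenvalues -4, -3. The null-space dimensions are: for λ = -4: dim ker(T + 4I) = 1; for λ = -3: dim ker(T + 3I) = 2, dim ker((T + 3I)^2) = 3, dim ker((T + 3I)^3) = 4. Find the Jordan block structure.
Jordan blocks: (-4, 1), (-3, 3), (-3, 1)

λ = -4: successive nullity increments [1] count blocks of size ≥ k; block sizes are [1].
λ = -3: successive nullity increments [2, 1, 1] count blocks of size ≥ k; block sizes are [3, 1].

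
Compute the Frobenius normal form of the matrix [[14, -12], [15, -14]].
R = [[0, 16], [1, 0]]

The invariant factors of A (the non-unit diagonal entries of the Smith normal form of xI - A over ℚ[x]) are (x - 4)(x + 4), each dividing the next. The characteristic polynomial is their product, (x - 4)(x + 4).

The rational canonical form is the block-diagonal matrix of companion matrices C(f_i):
R = [[0, 16], [1, 0]].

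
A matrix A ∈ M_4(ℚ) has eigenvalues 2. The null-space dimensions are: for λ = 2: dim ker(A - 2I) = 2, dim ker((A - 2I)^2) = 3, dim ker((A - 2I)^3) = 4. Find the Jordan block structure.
Jordan blocks: (2, 3), (2, 1)

λ = 2: successive nullity increments [2, 1, 1] count blocks of size ≥ k; block sizes are [3, 1].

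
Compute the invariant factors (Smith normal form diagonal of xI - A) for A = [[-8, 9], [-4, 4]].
(x + 2)^2

The Jordan structure of A has elementary divisors (x + 2)^2. Arranging the block sizes at each eigenvalue in decreasing order and taking row products gives the invariant factors.

Invariant factors (smallest first, each dividing the next): (x + 2)^2.

Check: the last factor (x + 2)^2 is the minimal polynomial, and the product (x + 2)^2 is the characteristic polynomial.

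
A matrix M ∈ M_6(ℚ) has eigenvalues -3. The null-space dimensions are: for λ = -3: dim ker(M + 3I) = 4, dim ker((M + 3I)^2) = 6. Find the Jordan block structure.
Jordan blocks: (-3, 2), (-3, 2), (-3, 1), (-3, 1)

λ = -3: successive nullity increments [4, 2] count blocks of size ≥ k; block sizes are [2, 2, 1, 1].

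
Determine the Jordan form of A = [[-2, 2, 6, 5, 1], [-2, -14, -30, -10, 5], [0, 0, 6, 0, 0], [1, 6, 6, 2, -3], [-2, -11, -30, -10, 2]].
J = [[-3, 1, 0, 0, 0], [0, -3, 1, 0, 0], [0, 0, -3, 0, 0], [0, 0, 0, -3, 0], [0, 0, 0, 0, 6]]

The characteristic polynomial is det(xI - A) = (x - 6)(x + 3)^4, so the eigenvalues are -3 (algebraic multiplicity 4), 6 (algebraic multiplicity 1).

For λ = -3: rank(A + 3I) = 3, rank((A + 3I)^2) = 2, rank((A + 3I)^3) = 1. The eigenspace has dimension 5 - 3 = 2, so there are 2 Jordan blocks; the rank sequence gives block sizes [3, 1].

For λ = 6: algebraic multiplicity 1 gives one 1×1 block.

Assembling the blocks gives the Jordan form J above.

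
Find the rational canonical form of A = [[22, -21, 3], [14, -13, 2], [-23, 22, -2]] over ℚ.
R = [[0, 0, 9], [1, 0, -15], [0, 1, 7]]

The invariant factors of A (the non-unit diagonal entries of the Smith normal form of xI - A over ℚ[x]) are (x - 3)^2(x - 1), each dividing the next. The characteristic polynomial is their product, (x - 3)^2(x - 1).

The rational canonical form is the block-diagonal matrix of companion matrices C(f_i):
R = [[0, 0, 9], [1, 0, -15], [0, 1, 7]].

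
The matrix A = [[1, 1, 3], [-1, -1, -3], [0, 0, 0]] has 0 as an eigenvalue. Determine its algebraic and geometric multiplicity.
The characteristic polynomial is x^3, so the factor x appears with exponent 3: the algebraic multiplicity is 3.

rank(A) = 1, so the eigenspace has dimension 3 - 1 = 2: the geometric multiplicity is 2.

Since 2 < 3, A is not diagonalizable.

algebraic multiplicity 3, geometric multiplicity 2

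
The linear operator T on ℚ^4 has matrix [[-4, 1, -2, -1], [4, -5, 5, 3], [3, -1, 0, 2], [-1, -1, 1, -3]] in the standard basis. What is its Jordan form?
The characteristic polynomial is det(xI - A) = (x + 3)^4, so the eigenvalues are -3 (algebraic multiplicity 4).

For λ = -3: rank(A + 3I) = 2, rank((A + 3I)^2) = 0. The eigenspace has dimension 4 - 2 = 2, so there are 2 Jordan blocks; the rank sequence gives block sizes [2, 2].

Assembling the blocks gives the Jordan form J above.

J = [[-3, 1, 0, 0], [0, -3, 0, 0], [0, 0, -3, 1], [0, 0, 0, -3]]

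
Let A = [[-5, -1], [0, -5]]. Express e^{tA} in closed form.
A has Jordan form J = [[-5, 1], [0, -5]] with A = PJP^{-1}, so e^{tA} = P e^{tJ} P^{-1}.

For a Jordan block J_k(λ), e^{tJ_k(λ)} = e^{λt} · (I + tN + t^2 N^2/2! + ... + t^{k-1} N^{k-1}/(k-1)!) where N is the nilpotent superdiagonal part.

Assembling the blocks and conjugating back gives the entries of e^{tA} as shown above.

e^{tA} = [[e^{-5*t}, -t*e^{-5*t}], [0, e^{-5*t}]]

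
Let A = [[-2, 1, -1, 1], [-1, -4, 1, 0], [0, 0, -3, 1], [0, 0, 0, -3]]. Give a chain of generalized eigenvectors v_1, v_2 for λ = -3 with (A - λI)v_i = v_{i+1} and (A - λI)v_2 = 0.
We seek v_1 ∈ ker((A + 3I)^2) \ ker(A + 3I), then set v_{i+1} = (A + 3I) v_i.

One such chain is v_1 = [[0, 1, 0, 0]]^T, v_2 = [[1, -1, 0, 0]]^T. Check: (A + 3I) v_2 = [[0, 0, 0, 0]]^T = 0.

v_1 = [[0, 1, 0, 0]]^T, v_2 = [[1, -1, 0, 0]]^T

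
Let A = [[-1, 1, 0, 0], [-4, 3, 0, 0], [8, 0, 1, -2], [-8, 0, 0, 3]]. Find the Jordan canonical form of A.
The characteristic polynomial is det(xI - A) = (x - 3)(x - 1)^3, so the eigenvalues are 1 (algebraic multiplicity 3), 3 (algebraic multiplicity 1).

For λ = 1: rank(A - I) = 2, rank((A - I)^2) = 1. The eigenspace has dimension 4 - 2 = 2, so there are 2 Jordan blocks; the rank sequence gives block sizes [2, 1].

For λ = 3: algebraic multiplicity 1 gives one 1×1 block.

Assembling the blocks gives the Jordan form J above.

J = [[1, 1, 0, 0], [0, 1, 0, 0], [0, 0, 1, 0], [0, 0, 0, 3]]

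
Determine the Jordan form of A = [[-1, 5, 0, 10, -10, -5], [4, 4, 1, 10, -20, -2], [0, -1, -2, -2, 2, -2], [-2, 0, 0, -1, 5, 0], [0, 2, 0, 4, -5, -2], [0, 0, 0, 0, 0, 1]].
J = [[-1, 1, 0, 0, 0, 0], [0, -1, 1, 0, 0, 0], [0, 0, -1, 0, 0, 0], [0, 0, 0, -1, 1, 0], [0, 0, 0, 0, -1, 0], [0, 0, 0, 0, 0, 1]]

The characteristic polynomial is det(xI - A) = (x - 1)(x + 1)^5, so the eigenvalues are -1 (algebraic multiplicity 5), 1 (algebraic multiplicity 1).

For λ = -1: rank(A + I) = 4, rank((A + I)^2) = 2, rank((A + I)^3) = 1. The eigenspace has dimension 6 - 4 = 2, so there are 2 Jordan blocks; the rank sequence gives block sizes [3, 2].

For λ = 1: algebraic multiplicity 1 gives one 1×1 block.

Assembling the blocks gives the Jordan form J above.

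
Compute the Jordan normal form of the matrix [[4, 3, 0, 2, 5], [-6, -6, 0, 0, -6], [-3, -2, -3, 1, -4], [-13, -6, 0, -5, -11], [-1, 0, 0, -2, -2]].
J = [[-3, 1, 0, 0, 0], [0, -3, 0, 0, 0], [0, 0, -3, 1, 0], [0, 0, 0, -3, 0], [0, 0, 0, 0, 0]]

The characteristic polynomial is det(xI - A) = x(x + 3)^4, so the eigenvalues are -3 (algebraic multiplicity 4), 0 (algebraic multiplicity 1).

For λ = -3: rank(A + 3I) = 3, rank((A + 3I)^2) = 1. The eigenspace has dimension 5 - 3 = 2, so there are 2 Jordan blocks; the rank sequence gives block sizes [2, 2].

For λ = 0: algebraic multiplicity 1 gives one 1×1 block.

Assembling the blocks gives the Jordan form J above.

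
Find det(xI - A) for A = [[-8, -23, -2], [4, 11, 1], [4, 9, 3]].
χ_A(x) = (x - 2)^3

xI - A = [[x + 8, 23, 2], [-4, x - 11, -1], [-4, -9, x - 3]].

Expanding det(xI - A) along the first row:
det(xI - A) = + (x + 8)·det([[x - 11, -1], [-9, x - 3]]) - (23)·det([[-4, -1], [-4, x - 3]]) + (2)·det([[-4, x - 11], [-4, -9]]).

Evaluating gives χ_A(x) = x^3 - 6x^2 + 12x - 8 = (x - 2)^3.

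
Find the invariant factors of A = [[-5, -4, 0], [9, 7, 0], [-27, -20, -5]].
The Jordan structure of A has elementary divisors (x + 5), (x - 1)^2. Arranging the block sizes at each eigenvalue in decreasing order and taking row products gives the invariant factors.

Invariant factors (smallest first, each dividing the next): (x - 1)^2(x + 5).

Check: the last factor (x - 1)^2(x + 5) is the minimal polynomial, and the product (x - 1)^2(x + 5) is the characteristic polynomial.

(x - 1)^2(x + 5)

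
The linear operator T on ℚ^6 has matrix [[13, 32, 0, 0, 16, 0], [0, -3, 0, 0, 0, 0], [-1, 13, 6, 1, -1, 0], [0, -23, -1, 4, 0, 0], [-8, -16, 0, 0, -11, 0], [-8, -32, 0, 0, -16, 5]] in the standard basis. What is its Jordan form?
J = [[-3, 0, 0, 0, 0, 0], [0, -3, 0, 0, 0, 0], [0, 0, 5, 1, 0, 0], [0, 0, 0, 5, 1, 0], [0, 0, 0, 0, 5, 0], [0, 0, 0, 0, 0, 5]]

The characteristic polynomial is det(xI - A) = (x - 5)^4(x + 3)^2, so the eigenvalues are -3 (algebraic multiplicity 2), 5 (algebraic multiplicity 4).

For λ = -3: rank(A + 3I) = 4. The eigenspace has dimension 6 - 4 = 2, so there are 2 Jordan blocks; the rank sequence gives block sizes [1, 1].

For λ = 5: rank(A - 5I) = 4, rank((A - 5I)^2) = 3, rank((A - 5I)^3) = 2. The eigenspace has dimension 6 - 4 = 2, so there are 2 Jordan blocks; the rank sequence gives block sizes [3, 1].

Assembling the blocks gives the Jordan form J above.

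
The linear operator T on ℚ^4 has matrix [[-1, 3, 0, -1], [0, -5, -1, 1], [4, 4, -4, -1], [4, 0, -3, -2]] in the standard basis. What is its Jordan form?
The characteristic polynomial is det(xI - A) = (x + 3)^4, so the eigenvalues are -3 (algebraic multiplicity 4).

For λ = -3: rank(A + 3I) = 2, rank((A + 3I)^2) = 0. The eigenspace has dimension 4 - 2 = 2, so there are 2 Jordan blocks; the rank sequence gives block sizes [2, 2].

Assembling the blocks gives the Jordan form J above.

J = [[-3, 1, 0, 0], [0, -3, 0, 0], [0, 0, -3, 1], [0, 0, 0, -3]]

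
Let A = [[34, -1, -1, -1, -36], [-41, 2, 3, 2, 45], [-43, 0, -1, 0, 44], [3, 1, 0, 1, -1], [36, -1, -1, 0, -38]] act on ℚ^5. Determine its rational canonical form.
The invariant factors of A (the non-unit diagonal entries of the Smith normal form of xI - A over ℚ[x]) are (x + 4)(x^2 - x + 4)^2, each dividing the next. The characteristic polynomial is their product, (x + 4)(x^2 - x + 4)^2.

The rational canonical form is the block-diagonal matrix of companion matrices C(f_i):
R = [[0, 0, 0, 0, -64], [1, 0, 0, 0, 16], [0, 1, 0, 0, -28], [0, 0, 1, 0, -1], [0, 0, 0, 1, -2]].

Note the characteristic polynomial does not split into linear factors over ℚ, so A has no Jordan form over ℚ; the rational canonical form exists over any field.

R = [[0, 0, 0, 0, -64], [1, 0, 0, 0, 16], [0, 1, 0, 0, -28], [0, 0, 1, 0, -1], [0, 0, 0, 1, -2]]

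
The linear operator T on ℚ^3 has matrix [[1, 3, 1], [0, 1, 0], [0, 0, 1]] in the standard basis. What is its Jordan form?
The characteristic polynomial is det(xI - A) = (x - 1)^3, so the eigenvalues are 1 (algebraic multiplicity 3).

For λ = 1: rank(A - I) = 1, rank((A - I)^2) = 0. The eigenspace has dimension 3 - 1 = 2, so there are 2 Jordan blocks; the rank sequence gives block sizes [2, 1].

Assembling the blocks gives the Jordan form J above.

J = [[1, 1, 0], [0, 1, 0], [0, 0, 1]]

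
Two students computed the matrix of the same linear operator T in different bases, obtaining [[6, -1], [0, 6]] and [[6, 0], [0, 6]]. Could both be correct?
Both have characteristic polynomial (x - 6)^2, but the minimal polynomial of A is (x - 6)^2 while the minimal polynomial of B is x - 6. The minimal polynomial is a similarity invariant, so A and B are not similar.

No.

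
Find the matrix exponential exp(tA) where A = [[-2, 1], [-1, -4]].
A has Jordan form J = [[-3, 1], [0, -3]] with A = PJP^{-1}, so e^{tA} = P e^{tJ} P^{-1}.

For a Jordan block J_k(λ), e^{tJ_k(λ)} = e^{λt} · (I + tN + t^2 N^2/2! + ... + t^{k-1} N^{k-1}/(k-1)!) where N is the nilpotent superdiagonal part.

Assembling the blocks and conjugating back gives the entries of e^{tA} as shown above.

e^{tA} = [[(t + 1)*e^{-3*t}, t*e^{-3*t}], [-t*e^{-3*t}, (1 - t)*e^{-3*t}]]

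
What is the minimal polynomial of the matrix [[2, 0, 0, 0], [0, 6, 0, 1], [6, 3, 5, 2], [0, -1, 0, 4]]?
The characteristic polynomial factors as (x - 5)^3(x - 2). The minimal polynomial is ∏(x - λ)^{k_λ} where k_λ is the size of the largest Jordan block at λ.

For λ = 2: rank(A - 2I) = 3, and the largest Jordan block has size 1 (the smallest k with rank((A - 2I)^k) = rank((A - 2I)^(k+1))).
For λ = 5: rank(A - 5I) = 3, and the largest Jordan block has size 3 (the smallest k with rank((A - 5I)^k) = rank((A - 5I)^(k+1))).

So m_A(x) = (x - 5)^3(x - 2).

m_A(x) = (x - 5)^3(x - 2)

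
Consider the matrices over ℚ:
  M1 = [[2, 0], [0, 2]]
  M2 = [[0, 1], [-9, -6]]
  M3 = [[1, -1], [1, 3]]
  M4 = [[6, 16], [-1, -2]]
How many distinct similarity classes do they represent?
Characteristic polynomials: χ_{M1} = (x - 2)^2, χ_{M2} = (x + 3)^2, χ_{M3} = (x - 2)^2, χ_{M4} = (x - 2)^2.

{M1}: invariant factors x - 2, x - 2.

{M2}: invariant factors (x + 3)^2.

{M3, M4}: invariant factors (x - 2)^2.

Matrices are similar if and only if their invariant-factor lists agree; the partition into similarity classes is {M1}, {M2}, {M3, M4}.

3 classes: {M1}, {M2}, {M3, M4}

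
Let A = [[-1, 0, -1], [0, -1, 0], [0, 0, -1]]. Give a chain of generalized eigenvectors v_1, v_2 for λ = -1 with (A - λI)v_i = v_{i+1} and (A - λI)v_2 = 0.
v_1 = [[0, 1, -1]]^T, v_2 = [[1, 0, 0]]^T

We seek v_1 ∈ ker((A + I)^2) \ ker(A + I), then set v_{i+1} = (A + I) v_i.

One such chain is v_1 = [[0, 1, -1]]^T, v_2 = [[1, 0, 0]]^T. Check: (A + I) v_2 = [[0, 0, 0]]^T = 0.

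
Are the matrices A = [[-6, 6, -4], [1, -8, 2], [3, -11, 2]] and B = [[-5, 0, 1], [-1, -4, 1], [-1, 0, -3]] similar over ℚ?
No.

Both have characteristic polynomial (x + 4)^3, but the minimal polynomial of A is (x + 4)^3 while the minimal polynomial of B is (x + 4)^2. The minimal polynomial is a similarity invariant, so A and B are not similar.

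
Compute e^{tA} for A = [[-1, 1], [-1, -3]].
e^{tA} = [[(t + 1)*e^{-2*t}, t*e^{-2*t}], [-t*e^{-2*t}, (1 - t)*e^{-2*t}]]

A has Jordan form J = [[-2, 1], [0, -2]] with A = PJP^{-1}, so e^{tA} = P e^{tJ} P^{-1}.

For a Jordan block J_k(λ), e^{tJ_k(λ)} = e^{λt} · (I + tN + t^2 N^2/2! + ... + t^{k-1} N^{k-1}/(k-1)!) where N is the nilpotent superdiagonal part.

Assembling the blocks and conjugating back gives the entries of e^{tA} as shown above.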